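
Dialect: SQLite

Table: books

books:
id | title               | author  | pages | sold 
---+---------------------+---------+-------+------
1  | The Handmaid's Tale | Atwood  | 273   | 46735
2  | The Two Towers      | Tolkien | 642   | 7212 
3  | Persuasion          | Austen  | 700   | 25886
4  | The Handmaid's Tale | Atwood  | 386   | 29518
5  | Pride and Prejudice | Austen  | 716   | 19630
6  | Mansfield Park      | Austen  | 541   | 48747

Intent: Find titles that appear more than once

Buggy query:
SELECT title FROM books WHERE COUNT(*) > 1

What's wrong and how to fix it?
Bug: COUNT(*) is an aggregate and cannot be used in WHERE

Fix: GROUP BY title, then filter groups with HAVING COUNT(*) > 1

Corrected query:
SELECT title FROM books GROUP BY title HAVING COUNT(*) > 1

Result:
title              
-------------------
The Handmaid's Tale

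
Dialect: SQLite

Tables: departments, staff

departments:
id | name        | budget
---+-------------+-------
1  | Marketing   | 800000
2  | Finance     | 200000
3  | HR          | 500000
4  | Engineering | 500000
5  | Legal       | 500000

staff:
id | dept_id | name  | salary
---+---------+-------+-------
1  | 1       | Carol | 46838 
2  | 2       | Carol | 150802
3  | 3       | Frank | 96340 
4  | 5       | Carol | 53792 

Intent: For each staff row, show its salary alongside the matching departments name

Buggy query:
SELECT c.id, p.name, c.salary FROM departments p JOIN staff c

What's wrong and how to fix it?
Bug: Missing join condition: each staff row is matched to all departments rows instead of just its own

Fix: Specify the join condition linking the foreign key to the parent id

Corrected query:
SELECT c.id, p.name, c.salary FROM departments p JOIN staff c ON c.dept_id = p.id

Result:
id | name      | salary
---+-----------+-------
1  | Marketing | 46838 
2  | Finance   | 150802
3  | HR        | 96340 
4  | Legal     | 53792 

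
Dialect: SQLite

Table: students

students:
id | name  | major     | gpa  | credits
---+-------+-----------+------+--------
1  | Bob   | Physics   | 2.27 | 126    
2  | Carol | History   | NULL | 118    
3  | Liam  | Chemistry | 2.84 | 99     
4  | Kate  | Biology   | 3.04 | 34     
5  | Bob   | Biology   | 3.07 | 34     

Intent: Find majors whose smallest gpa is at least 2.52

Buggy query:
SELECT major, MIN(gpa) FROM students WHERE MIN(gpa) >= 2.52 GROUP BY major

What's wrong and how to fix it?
Bug: MIN() in WHERE is a misuse of aggregate

Fix: Replace WHERE with HAVING after the GROUP BY

Corrected query:
SELECT major, MIN(gpa) FROM students GROUP BY major HAVING MIN(gpa) >= 2.52

Result:
major     | MIN(gpa)
----------+---------
Biology   | 3.04    
Chemistry | 2.84    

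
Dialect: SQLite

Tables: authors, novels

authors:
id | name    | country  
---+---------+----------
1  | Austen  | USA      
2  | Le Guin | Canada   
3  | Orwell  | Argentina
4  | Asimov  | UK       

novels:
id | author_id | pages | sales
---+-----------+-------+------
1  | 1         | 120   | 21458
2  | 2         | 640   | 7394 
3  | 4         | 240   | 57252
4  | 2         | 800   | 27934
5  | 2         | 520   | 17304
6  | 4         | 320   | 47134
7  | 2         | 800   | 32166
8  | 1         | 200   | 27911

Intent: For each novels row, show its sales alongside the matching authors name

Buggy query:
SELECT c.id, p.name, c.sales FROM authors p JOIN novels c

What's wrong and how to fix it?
Bug: JOIN with no ON clause produces a cartesian product; every novels row pairs with every authors row

Fix: Specify the join condition linking the foreign key to the parent id

Corrected query:
SELECT c.id, p.name, c.sales FROM authors p JOIN novels c ON c.author_id = p.id

Result:
id | name    | sales
---+---------+------
1  | Austen  | 21458
2  | Le Guin | 7394 
3  | Asimov  | 57252
4  | Le Guin | 27934
5  | Le Guin | 17304
6  | Asimov  | 47134
7  | Le Guin | 32166
8  | Austen  | 27911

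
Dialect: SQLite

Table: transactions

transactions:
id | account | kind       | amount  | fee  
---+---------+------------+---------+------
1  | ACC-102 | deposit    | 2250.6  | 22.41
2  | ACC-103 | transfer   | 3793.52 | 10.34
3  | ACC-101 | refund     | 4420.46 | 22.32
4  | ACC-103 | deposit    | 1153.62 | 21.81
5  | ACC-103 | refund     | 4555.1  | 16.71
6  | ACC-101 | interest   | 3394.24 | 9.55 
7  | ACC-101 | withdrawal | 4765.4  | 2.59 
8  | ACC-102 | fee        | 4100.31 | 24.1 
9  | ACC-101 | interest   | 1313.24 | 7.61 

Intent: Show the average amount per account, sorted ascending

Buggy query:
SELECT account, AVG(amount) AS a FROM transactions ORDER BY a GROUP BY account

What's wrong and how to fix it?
Bug: ORDER BY appears before GROUP BY; SQL clause order requires GROUP BY first

Fix: Reorder: SELECT … FROM … GROUP BY … ORDER BY …

Corrected query:
SELECT account, AVG(amount) AS a FROM transactions GROUP BY account ORDER BY a

Result:
account | a          
--------+------------
ACC-103 | 3167.413333
ACC-102 | 3175.455   
ACC-101 | 3473.335   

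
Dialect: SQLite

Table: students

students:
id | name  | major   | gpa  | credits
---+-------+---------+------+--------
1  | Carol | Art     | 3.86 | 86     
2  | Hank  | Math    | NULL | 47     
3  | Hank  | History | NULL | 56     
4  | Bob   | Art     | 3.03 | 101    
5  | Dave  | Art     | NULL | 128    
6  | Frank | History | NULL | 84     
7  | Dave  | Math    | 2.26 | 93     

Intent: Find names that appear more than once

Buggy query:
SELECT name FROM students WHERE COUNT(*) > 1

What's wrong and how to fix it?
Bug: WHERE can't reference COUNT(*); aggregates are computed after WHERE

Fix: GROUP BY name, then filter groups with HAVING COUNT(*) > 1

Corrected query:
SELECT name FROM students GROUP BY name HAVING COUNT(*) > 1

Result:
name
----
Dave
Hank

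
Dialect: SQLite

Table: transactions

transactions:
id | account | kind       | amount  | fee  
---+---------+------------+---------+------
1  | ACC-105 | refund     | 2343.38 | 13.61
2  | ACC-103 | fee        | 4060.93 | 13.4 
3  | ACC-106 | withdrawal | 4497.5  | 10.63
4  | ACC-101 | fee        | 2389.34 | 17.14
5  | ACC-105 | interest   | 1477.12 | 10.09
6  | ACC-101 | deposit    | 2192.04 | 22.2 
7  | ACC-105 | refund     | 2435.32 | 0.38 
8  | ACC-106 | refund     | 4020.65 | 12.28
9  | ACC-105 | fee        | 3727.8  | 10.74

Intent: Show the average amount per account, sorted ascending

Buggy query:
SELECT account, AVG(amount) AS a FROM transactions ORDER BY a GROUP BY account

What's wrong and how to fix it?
Bug: GROUP BY must precede ORDER BY

Fix: Move ORDER BY to the end, after GROUP BY

Corrected query:
SELECT account, AVG(amount) AS a FROM transactions GROUP BY account ORDER BY a

Result:
account | a       
--------+---------
ACC-101 | 2290.69 
ACC-105 | 2495.905
ACC-103 | 4060.93 
ACC-106 | 4259.075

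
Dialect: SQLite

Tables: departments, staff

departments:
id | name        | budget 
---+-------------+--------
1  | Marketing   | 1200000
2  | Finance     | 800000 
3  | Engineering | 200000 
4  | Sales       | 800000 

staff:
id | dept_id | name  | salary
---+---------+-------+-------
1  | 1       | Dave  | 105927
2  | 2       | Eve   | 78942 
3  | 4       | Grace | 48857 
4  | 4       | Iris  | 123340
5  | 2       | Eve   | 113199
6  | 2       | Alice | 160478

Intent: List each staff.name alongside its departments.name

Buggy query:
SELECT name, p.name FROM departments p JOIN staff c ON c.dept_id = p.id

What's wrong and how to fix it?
Bug: 'name' exists in both joined tables, so the database can't tell which one is meant

Fix: Qualify the column with its table alias (c.name)

Corrected query:
SELECT c.name, p.name FROM departments p JOIN staff c ON c.dept_id = p.id

Result:
name  | name     
------+----------
Dave  | Marketing
Eve   | Finance  
Grace | Sales    
Iris  | Sales    
Eve   | Finance  
Alice | Finance  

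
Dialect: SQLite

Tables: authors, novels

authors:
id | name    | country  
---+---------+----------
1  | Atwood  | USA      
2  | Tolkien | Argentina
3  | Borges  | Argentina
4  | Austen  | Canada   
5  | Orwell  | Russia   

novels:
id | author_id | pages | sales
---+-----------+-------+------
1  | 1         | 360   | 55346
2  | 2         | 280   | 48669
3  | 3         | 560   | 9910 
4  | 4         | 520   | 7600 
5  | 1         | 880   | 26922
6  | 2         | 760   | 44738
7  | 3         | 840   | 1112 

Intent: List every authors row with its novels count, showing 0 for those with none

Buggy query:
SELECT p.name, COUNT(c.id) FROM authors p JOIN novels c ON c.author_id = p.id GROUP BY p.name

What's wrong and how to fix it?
Bug: An inner join excludes parents with zero children

Fix: Switch to LEFT JOIN to retain unmatched parent rows

Corrected query:
SELECT p.name, COUNT(c.id) FROM authors p LEFT JOIN novels c ON c.author_id = p.id GROUP BY p.name

Result:
name    | COUNT(c.id)
--------+------------
Atwood  | 2          
Austen  | 1          
Borges  | 2          
Orwell  | 0          
Tolkien | 2          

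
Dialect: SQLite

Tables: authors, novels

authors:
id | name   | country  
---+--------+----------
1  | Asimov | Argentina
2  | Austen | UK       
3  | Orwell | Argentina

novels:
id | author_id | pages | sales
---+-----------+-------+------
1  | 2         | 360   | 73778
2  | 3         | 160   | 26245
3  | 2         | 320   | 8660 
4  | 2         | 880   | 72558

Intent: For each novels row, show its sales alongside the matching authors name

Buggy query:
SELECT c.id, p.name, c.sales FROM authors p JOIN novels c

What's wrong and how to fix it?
Bug: Missing join condition: each novels row is matched to all authors rows instead of just its own

Fix: Specify the join condition linking the foreign key to the parent id

Corrected query:
SELECT c.id, p.name, c.sales FROM authors p JOIN novels c ON c.author_id = p.id

Result:
id | name   | sales
---+--------+------
1  | Austen | 73778
2  | Orwell | 26245
3  | Austen | 8660 
4  | Austen | 72558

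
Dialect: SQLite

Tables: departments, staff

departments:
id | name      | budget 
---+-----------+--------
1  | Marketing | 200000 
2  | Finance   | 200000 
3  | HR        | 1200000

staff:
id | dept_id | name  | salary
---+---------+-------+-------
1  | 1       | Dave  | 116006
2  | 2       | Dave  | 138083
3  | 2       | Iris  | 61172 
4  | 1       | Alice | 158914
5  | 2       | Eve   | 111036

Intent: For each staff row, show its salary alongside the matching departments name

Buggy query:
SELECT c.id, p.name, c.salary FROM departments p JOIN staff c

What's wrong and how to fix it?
Bug: Missing join condition: each staff row is matched to all departments rows instead of just its own

Fix: Specify the join condition linking the foreign key to the parent id

Corrected query:
SELECT c.id, p.name, c.salary FROM departments p JOIN staff c ON c.dept_id = p.id

Result:
id | name      | salary
---+-----------+-------
1  | Marketing | 116006
2  | Finance   | 138083
3  | Finance   | 61172 
4  | Marketing | 158914
5  | Finance   | 111036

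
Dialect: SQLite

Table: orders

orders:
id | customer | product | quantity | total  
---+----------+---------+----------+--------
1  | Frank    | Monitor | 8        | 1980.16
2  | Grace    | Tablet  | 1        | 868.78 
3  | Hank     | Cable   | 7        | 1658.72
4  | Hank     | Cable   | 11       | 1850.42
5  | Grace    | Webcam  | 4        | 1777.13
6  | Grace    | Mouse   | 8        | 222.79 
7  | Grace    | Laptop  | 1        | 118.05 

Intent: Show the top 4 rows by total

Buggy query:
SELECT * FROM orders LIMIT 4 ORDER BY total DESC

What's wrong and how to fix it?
Bug: ORDER BY cannot follow LIMIT; LIMIT is the final clause

Fix: Swap the clauses: ORDER BY first, then LIMIT

Corrected query:
SELECT * FROM orders ORDER BY total DESC LIMIT 4

Result:
id | customer | product | quantity | total  
---+----------+---------+----------+--------
1  | Frank    | Monitor | 8        | 1980.16
4  | Hank     | Cable   | 11       | 1850.42
5  | Grace    | Webcam  | 4        | 1777.13
3  | Hank     | Cable   | 7        | 1658.72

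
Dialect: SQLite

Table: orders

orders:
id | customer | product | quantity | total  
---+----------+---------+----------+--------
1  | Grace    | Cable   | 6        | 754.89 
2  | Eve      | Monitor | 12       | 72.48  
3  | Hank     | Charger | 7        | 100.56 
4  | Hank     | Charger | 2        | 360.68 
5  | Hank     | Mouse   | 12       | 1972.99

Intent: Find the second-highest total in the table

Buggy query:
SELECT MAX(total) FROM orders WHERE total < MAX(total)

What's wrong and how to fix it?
Bug: MAX(total) on the right of the comparison is an aggregate-in-WHERE error

Fix: Compute the overall MAX in a subquery, then take MAX of rows below it

Corrected query:
SELECT MAX(total) FROM orders WHERE total < (SELECT MAX(total) FROM orders)

Result:
MAX(total)
----------
754.89    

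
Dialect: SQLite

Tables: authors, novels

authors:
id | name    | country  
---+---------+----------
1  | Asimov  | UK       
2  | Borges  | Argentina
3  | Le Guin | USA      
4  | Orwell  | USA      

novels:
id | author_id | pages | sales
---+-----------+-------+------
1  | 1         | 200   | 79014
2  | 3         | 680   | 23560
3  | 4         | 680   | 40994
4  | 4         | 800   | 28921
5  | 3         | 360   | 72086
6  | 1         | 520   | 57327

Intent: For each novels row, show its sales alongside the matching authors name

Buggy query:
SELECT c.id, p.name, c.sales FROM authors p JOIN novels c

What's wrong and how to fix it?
Bug: Missing join condition: each novels row is matched to all authors rows instead of just its own

Fix: Add ON c.author_id = p.id to the JOIN

Corrected query:
SELECT c.id, p.name, c.sales FROM authors p JOIN novels c ON c.author_id = p.id

Result:
id | name    | sales
---+---------+------
1  | Asimov  | 79014
2  | Le Guin | 23560
3  | Orwell  | 40994
4  | Orwell  | 28921
5  | Le Guin | 72086
6  | Asimov  | 57327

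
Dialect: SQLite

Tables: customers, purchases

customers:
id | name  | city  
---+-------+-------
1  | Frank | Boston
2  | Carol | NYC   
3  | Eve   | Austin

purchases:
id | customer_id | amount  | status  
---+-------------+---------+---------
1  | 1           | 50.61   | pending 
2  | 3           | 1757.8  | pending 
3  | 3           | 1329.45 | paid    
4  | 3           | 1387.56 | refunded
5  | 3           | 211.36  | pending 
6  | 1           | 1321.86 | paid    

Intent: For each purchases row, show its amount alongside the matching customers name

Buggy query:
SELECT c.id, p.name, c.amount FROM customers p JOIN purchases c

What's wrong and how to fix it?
Bug: Missing join condition: each purchases row is matched to all customers rows instead of just its own

Fix: Add ON c.customer_id = p.id to the JOIN

Corrected query:
SELECT c.id, p.name, c.amount FROM customers p JOIN purchases c ON c.customer_id = p.id

Result:
id | name  | amount 
---+-------+--------
1  | Frank | 50.61  
2  | Eve   | 1757.8 
3  | Eve   | 1329.45
4  | Eve   | 1387.56
5  | Eve   | 211.36 
6  | Frank | 1321.86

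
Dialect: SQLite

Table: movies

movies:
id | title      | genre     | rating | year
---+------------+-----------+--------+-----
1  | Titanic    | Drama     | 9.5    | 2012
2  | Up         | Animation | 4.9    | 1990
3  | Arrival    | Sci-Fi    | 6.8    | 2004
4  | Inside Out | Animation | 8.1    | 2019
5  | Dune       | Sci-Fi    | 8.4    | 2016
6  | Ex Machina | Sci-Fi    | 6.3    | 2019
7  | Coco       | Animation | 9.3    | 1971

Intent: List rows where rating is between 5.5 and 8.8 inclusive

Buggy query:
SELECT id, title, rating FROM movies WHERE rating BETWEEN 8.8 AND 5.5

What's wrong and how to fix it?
Bug: The bounds are reversed; BETWEEN a AND b requires a <= b to match anything

Fix: Swap the bounds so the smaller value comes first

Corrected query:
SELECT id, title, rating FROM movies WHERE rating BETWEEN 5.5 AND 8.8

Result:
id | title      | rating
---+------------+-------
3  | Arrival    | 6.8   
4  | Inside Out | 8.1   
5  | Dune       | 8.4   
6  | Ex Machina | 6.3   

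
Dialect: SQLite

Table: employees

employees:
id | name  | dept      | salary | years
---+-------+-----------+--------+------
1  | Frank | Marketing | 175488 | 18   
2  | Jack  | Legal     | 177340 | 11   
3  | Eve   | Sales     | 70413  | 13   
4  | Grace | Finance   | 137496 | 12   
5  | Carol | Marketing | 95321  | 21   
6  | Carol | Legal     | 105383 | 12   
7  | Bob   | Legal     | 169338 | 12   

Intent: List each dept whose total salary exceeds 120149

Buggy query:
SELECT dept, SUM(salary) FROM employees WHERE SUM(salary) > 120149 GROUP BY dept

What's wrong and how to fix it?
Bug: SUM(salary) is an aggregate, but WHERE filters rows before aggregation

Fix: Use HAVING (which filters groups after aggregation) instead of WHERE

Corrected query:
SELECT dept, SUM(salary) FROM employees GROUP BY dept HAVING SUM(salary) > 120149

Result:
dept      | SUM(salary)
----------+------------
Finance   | 137496     
Legal     | 452061     
Marketing | 270809     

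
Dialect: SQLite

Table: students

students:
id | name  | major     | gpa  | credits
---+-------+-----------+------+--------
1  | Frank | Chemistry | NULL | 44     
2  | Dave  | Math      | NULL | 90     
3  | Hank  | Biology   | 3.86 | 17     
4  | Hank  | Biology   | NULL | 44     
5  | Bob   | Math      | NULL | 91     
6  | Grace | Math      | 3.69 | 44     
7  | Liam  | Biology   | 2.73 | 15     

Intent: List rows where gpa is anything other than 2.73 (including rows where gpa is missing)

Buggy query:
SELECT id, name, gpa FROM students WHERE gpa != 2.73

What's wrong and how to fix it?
Bug: Inequality against NULL is unknown, not true; rows with NULL are dropped

Fix: Add an explicit OR gpa IS NULL to include the missing-value rows

Corrected query:
SELECT id, name, gpa FROM students WHERE gpa != 2.73 OR gpa IS NULL

Result:
id | name  | gpa 
---+-------+-----
1  | Frank | NULL
2  | Dave  | NULL
3  | Hank  | 3.86
4  | Hank  | NULL
5  | Bob   | NULL
6  | Grace | 3.69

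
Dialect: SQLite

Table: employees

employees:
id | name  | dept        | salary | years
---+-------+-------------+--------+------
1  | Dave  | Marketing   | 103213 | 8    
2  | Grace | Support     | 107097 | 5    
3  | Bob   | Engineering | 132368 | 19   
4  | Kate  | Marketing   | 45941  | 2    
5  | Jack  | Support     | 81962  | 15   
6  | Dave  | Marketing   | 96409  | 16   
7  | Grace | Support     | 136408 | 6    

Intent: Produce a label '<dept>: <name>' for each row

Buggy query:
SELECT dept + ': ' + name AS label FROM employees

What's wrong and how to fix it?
Bug: SQLite uses || for string concatenation; + coerces text to numbers (yielding 0)

Fix: Replace + with || to concatenate text

Corrected query:
SELECT dept || ': ' || name AS label FROM employees

Result:
label           
----------------
Marketing: Dave 
Support: Grace  
Engineering: Bob
Marketing: Kate 
Support: Jack   
Marketing: Dave 
Support: Grace  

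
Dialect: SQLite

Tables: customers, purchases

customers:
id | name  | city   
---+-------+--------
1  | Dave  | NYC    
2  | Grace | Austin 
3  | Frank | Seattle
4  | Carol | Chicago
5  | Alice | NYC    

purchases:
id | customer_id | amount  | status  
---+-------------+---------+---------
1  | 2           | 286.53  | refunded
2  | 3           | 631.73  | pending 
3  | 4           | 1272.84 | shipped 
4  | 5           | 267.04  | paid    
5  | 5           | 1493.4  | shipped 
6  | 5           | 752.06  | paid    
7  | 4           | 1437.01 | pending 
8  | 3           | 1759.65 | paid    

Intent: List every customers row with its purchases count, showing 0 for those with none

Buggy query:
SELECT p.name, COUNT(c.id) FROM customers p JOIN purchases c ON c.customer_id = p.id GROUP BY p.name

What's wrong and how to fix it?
Bug: INNER JOIN drops customers rows that have no matching purchases rows

Fix: Use LEFT JOIN so parents without children still appear (COUNT(c.id) gives 0)

Corrected query:
SELECT p.name, COUNT(c.id) FROM customers p LEFT JOIN purchases c ON c.customer_id = p.id GROUP BY p.name

Result:
name  | COUNT(c.id)
------+------------
Alice | 3          
Carol | 2          
Dave  | 0          
Frank | 2          
Grace | 1          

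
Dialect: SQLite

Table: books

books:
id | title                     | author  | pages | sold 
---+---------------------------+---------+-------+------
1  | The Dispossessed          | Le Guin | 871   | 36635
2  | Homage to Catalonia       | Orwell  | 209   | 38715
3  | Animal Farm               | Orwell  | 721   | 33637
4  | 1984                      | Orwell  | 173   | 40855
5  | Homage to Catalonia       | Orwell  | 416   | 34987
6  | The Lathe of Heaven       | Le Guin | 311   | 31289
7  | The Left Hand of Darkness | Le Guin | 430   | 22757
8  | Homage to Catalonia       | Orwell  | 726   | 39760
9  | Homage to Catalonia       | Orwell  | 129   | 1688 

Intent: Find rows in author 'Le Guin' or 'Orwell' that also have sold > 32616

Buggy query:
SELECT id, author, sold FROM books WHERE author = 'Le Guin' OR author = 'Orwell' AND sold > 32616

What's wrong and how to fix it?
Bug: AND binds tighter than OR, so this parses as author = 'Le Guin' OR (author = 'Orwell' AND sold > 32616)

Fix: Group the OR with parentheses (or use IN), then AND the threshold

Corrected query:
SELECT id, author, sold FROM books WHERE (author = 'Le Guin' OR author = 'Orwell') AND sold > 32616

Result:
id | author  | sold 
---+---------+------
1  | Le Guin | 36635
2  | Orwell  | 38715
3  | Orwell  | 33637
4  | Orwell  | 40855
5  | Orwell  | 34987
8  | Orwell  | 39760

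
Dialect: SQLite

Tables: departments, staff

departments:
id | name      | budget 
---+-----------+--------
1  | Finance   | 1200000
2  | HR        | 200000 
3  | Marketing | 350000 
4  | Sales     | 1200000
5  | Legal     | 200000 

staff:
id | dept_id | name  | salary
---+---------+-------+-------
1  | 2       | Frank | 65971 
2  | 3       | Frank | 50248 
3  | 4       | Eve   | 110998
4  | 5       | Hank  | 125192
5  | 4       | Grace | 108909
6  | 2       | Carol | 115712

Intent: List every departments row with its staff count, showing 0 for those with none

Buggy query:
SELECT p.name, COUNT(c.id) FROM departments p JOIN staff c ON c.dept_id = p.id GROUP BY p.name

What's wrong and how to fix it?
Bug: An inner join excludes parents with zero children

Fix: Use LEFT JOIN so parents without children still appear (COUNT(c.id) gives 0)

Corrected query:
SELECT p.name, COUNT(c.id) FROM departments p LEFT JOIN staff c ON c.dept_id = p.id GROUP BY p.name

Result:
name      | COUNT(c.id)
----------+------------
Finance   | 0          
HR        | 2          
Legal     | 1          
Marketing | 1          
Sales     | 2          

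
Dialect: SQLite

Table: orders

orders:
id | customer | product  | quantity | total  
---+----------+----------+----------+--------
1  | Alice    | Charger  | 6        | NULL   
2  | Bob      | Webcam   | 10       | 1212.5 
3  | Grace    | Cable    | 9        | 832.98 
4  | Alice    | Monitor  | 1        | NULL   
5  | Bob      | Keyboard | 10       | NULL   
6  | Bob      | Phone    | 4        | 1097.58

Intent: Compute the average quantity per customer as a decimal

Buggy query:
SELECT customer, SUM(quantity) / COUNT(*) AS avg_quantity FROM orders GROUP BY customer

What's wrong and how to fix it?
Bug: SUM(quantity) and COUNT(*) are both integers; the division truncates the fractional part

Fix: Cast one side to REAL so the division keeps the fractional part

Corrected query:
SELECT customer, SUM(quantity) * 1.0 / COUNT(*) AS avg_quantity FROM orders GROUP BY customer

Result:
customer | avg_quantity
---------+-------------
Alice    | 3.5         
Bob      | 8           
Grace    | 9           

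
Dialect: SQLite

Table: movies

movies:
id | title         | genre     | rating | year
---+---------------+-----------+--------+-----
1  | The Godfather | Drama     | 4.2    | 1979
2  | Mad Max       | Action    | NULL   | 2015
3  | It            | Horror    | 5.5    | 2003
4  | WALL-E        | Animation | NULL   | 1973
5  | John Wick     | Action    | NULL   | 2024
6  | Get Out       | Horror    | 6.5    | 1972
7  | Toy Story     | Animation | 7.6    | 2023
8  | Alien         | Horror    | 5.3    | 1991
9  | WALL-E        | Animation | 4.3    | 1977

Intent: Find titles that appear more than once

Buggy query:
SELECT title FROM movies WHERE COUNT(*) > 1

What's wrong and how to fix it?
Bug: WHERE can't reference COUNT(*); aggregates are computed after WHERE

Fix: Group first, then use HAVING for the count condition

Corrected query:
SELECT title FROM movies GROUP BY title HAVING COUNT(*) > 1

Result:
title 
------
WALL-E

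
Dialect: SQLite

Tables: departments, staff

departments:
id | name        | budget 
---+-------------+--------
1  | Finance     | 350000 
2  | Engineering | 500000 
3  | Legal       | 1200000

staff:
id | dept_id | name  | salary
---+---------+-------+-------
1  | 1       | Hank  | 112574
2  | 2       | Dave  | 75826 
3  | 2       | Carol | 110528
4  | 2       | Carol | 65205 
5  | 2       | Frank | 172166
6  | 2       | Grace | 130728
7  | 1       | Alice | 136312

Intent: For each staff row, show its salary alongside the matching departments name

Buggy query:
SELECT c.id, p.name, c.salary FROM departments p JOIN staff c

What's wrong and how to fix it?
Bug: Missing join condition: each staff row is matched to all departments rows instead of just its own

Fix: Specify the join condition linking the foreign key to the parent id

Corrected query:
SELECT c.id, p.name, c.salary FROM departments p JOIN staff c ON c.dept_id = p.id

Result:
id | name        | salary
---+-------------+-------
1  | Finance     | 112574
2  | Engineering | 75826 
3  | Engineering | 110528
4  | Engineering | 65205 
5  | Engineering | 172166
6  | Engineering | 130728
7  | Finance     | 136312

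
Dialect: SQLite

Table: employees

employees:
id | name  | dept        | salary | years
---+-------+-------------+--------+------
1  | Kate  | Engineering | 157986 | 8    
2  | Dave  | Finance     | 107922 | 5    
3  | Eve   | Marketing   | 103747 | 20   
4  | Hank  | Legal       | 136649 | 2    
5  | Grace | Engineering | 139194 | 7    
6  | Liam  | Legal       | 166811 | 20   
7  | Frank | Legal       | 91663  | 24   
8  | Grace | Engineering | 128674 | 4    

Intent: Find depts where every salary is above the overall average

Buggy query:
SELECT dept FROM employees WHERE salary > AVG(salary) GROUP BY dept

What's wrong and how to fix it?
Bug: AVG() is an aggregate; it can't sit directly in WHERE

Fix: Compute the overall average in a scalar subquery and compare each group's MIN against it in HAVING

Corrected query:
SELECT dept FROM employees GROUP BY dept HAVING MIN(salary) > (SELECT AVG(salary) FROM employees)

Result:
(no rows)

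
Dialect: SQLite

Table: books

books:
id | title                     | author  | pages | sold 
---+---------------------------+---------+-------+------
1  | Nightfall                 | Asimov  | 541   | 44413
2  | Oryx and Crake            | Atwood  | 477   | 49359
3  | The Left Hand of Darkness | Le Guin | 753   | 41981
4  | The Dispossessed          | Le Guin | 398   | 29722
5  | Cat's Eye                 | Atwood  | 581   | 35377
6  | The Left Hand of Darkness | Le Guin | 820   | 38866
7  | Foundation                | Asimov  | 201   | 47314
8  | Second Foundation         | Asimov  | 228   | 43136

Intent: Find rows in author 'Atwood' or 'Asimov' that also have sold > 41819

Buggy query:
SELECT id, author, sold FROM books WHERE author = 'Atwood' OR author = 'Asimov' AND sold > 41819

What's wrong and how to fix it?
Bug: Without parentheses, AND is evaluated before OR, so the sold filter only applies to the 'Asimov' branch

Fix: Group the OR with parentheses (or use IN), then AND the threshold

Corrected query:
SELECT id, author, sold FROM books WHERE (author = 'Atwood' OR author = 'Asimov') AND sold > 41819

Result:
id | author | sold 
---+--------+------
1  | Asimov | 44413
2  | Atwood | 49359
7  | Asimov | 47314
8  | Asimov | 43136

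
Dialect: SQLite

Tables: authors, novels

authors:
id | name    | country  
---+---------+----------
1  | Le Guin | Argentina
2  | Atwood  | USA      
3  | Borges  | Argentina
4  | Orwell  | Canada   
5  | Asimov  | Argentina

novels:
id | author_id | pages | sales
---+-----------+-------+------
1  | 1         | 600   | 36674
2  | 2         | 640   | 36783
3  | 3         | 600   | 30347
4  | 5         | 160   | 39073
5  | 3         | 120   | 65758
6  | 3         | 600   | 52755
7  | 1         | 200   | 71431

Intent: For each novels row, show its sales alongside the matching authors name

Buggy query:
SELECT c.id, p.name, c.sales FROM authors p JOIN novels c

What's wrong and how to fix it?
Bug: JOIN with no ON clause produces a cartesian product; every novels row pairs with every authors row

Fix: Add ON c.author_id = p.id to the JOIN

Corrected query:
SELECT c.id, p.name, c.sales FROM authors p JOIN novels c ON c.author_id = p.id

Result:
id | name    | sales
---+---------+------
1  | Le Guin | 36674
2  | Atwood  | 36783
3  | Borges  | 30347
4  | Asimov  | 39073
5  | Borges  | 65758
6  | Borges  | 52755
7  | Le Guin | 71431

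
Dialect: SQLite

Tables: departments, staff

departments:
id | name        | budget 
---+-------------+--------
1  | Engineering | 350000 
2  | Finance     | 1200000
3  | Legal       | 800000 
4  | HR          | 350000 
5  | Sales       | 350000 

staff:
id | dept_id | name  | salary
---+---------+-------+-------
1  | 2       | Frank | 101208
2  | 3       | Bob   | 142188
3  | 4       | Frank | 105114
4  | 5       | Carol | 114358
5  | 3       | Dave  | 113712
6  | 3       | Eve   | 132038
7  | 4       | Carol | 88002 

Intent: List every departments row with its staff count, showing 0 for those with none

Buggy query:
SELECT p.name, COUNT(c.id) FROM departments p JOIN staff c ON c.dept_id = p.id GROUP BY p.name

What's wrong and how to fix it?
Bug: INNER JOIN drops departments rows that have no matching staff rows

Fix: Switch to LEFT JOIN to retain unmatched parent rows

Corrected query:
SELECT p.name, COUNT(c.id) FROM departments p LEFT JOIN staff c ON c.dept_id = p.id GROUP BY p.name

Result:
name        | COUNT(c.id)
------------+------------
Engineering | 0          
Finance     | 1          
HR          | 2          
Legal       | 3          
Sales       | 1          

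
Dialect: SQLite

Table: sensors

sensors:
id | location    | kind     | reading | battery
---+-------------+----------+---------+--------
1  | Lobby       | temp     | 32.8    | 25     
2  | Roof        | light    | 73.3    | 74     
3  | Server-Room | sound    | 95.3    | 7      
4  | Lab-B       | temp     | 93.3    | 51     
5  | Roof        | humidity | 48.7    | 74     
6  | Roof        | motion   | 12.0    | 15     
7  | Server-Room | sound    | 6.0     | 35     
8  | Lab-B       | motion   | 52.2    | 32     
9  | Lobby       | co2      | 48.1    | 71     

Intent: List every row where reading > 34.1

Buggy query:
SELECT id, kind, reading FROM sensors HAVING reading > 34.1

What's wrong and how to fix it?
Bug: This is a non-aggregate query (no GROUP BY, no aggregates), so in SQLite the HAVING clause is invalid here; a row-level condition belongs in WHERE

Fix: Replace HAVING with WHERE since the condition applies to individual rows

Corrected query:
SELECT id, kind, reading FROM sensors WHERE reading > 34.1

Result:
id | kind     | reading
---+----------+--------
2  | light    | 73.3   
3  | sound    | 95.3   
4  | temp     | 93.3   
5  | humidity | 48.7   
8  | motion   | 52.2   
9  | co2      | 48.1   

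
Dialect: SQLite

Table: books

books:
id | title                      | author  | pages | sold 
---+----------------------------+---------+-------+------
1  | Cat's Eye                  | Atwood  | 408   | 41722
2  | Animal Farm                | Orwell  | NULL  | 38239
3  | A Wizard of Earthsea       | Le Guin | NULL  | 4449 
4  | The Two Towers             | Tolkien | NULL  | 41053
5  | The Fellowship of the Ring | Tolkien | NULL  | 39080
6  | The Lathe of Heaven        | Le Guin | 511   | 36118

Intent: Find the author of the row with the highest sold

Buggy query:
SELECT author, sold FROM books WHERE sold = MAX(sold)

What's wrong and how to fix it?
Bug: WHERE is evaluated per row; an aggregate over the whole table isn't defined there

Fix: Wrap MAX in a scalar subquery so WHERE compares against a single value

Corrected query:
SELECT author, sold FROM books WHERE sold = (SELECT MAX(sold) FROM books)

Result:
author | sold 
-------+------
Atwood | 41722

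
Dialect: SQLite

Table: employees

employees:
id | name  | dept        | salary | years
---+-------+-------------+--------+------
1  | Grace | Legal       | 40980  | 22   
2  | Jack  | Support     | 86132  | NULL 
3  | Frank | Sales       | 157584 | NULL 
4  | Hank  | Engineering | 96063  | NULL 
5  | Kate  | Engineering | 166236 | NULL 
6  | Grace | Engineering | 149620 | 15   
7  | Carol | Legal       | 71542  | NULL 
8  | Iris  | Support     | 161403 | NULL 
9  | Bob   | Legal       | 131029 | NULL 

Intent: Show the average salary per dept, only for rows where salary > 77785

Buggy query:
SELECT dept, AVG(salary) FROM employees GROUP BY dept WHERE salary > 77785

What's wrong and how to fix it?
Bug: Row-level WHERE must come before GROUP BY in the clause order

Fix: Move the WHERE clause before GROUP BY

Corrected query:
SELECT dept, AVG(salary) FROM employees WHERE salary > 77785 GROUP BY dept

Result:
dept        | AVG(salary)  
------------+--------------
Engineering | 137306.333333
Legal       | 131029       
Sales       | 157584       
Support     | 123767.5     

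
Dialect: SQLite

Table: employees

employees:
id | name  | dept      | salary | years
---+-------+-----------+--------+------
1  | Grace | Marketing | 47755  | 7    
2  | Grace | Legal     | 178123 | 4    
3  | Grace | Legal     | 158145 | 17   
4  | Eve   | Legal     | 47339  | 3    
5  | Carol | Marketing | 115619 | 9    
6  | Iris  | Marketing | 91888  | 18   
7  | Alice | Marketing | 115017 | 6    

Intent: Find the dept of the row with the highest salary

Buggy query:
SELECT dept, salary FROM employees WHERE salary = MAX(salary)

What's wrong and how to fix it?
Bug: MAX(salary) is an aggregate and cannot be used directly in WHERE

Fix: Use a subquery: WHERE salary = (SELECT MAX(salary) FROM employees)

Corrected query:
SELECT dept, salary FROM employees WHERE salary = (SELECT MAX(salary) FROM employees)

Result:
dept  | salary
------+-------
Legal | 178123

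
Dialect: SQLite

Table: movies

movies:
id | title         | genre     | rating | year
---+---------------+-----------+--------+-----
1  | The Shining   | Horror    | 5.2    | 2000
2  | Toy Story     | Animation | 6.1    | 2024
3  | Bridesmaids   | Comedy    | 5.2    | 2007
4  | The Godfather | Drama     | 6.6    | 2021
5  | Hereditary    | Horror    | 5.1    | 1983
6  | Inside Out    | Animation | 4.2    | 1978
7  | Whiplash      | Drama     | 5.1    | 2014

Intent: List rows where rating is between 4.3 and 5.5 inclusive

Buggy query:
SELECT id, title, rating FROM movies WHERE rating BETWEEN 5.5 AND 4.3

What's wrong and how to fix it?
Bug: The bounds are reversed; BETWEEN a AND b requires a <= b to match anything

Fix: Write BETWEEN 4.3 AND 5.5

Corrected query:
SELECT id, title, rating FROM movies WHERE rating BETWEEN 4.3 AND 5.5

Result:
id | title       | rating
---+-------------+-------
1  | The Shining | 5.2   
3  | Bridesmaids | 5.2   
5  | Hereditary  | 5.1   
7  | Whiplash    | 5.1   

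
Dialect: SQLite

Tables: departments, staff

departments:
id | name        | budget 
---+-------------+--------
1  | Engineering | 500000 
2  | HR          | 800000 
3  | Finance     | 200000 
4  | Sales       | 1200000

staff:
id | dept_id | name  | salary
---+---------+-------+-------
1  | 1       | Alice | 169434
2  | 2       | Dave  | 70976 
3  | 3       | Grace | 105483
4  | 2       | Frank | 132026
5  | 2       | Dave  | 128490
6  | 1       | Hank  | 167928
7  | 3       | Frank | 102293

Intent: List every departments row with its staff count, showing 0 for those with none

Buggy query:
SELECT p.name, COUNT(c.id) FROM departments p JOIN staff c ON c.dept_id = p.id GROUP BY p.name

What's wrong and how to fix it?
Bug: An inner join excludes parents with zero children

Fix: Use LEFT JOIN so parents without children still appear (COUNT(c.id) gives 0)

Corrected query:
SELECT p.name, COUNT(c.id) FROM departments p LEFT JOIN staff c ON c.dept_id = p.id GROUP BY p.name

Result:
name        | COUNT(c.id)
------------+------------
Engineering | 2          
Finance     | 2          
HR          | 3          
Sales       | 0          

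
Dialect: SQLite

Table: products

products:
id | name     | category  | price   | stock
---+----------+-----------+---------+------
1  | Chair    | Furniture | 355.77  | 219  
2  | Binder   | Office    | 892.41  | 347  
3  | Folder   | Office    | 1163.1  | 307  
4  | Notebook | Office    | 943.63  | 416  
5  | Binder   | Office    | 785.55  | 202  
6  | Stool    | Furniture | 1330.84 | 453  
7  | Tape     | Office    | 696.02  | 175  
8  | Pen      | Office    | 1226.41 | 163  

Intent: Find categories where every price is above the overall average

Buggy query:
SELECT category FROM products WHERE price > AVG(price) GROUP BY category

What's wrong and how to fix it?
Bug: AVG() is an aggregate; it can't sit directly in WHERE

Fix: Use a subquery for AVG and a HAVING MIN(...) filter so the condition holds for every row in the group

Corrected query:
SELECT category FROM products GROUP BY category HAVING MIN(price) > (SELECT AVG(price) FROM products)

Result:
(no rows)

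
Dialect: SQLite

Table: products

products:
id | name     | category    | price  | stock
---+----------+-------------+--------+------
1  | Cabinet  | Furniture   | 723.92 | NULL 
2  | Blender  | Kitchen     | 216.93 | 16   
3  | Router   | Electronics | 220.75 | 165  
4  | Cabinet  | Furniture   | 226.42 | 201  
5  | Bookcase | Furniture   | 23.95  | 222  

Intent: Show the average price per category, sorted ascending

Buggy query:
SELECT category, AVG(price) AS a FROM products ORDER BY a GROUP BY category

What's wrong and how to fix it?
Bug: ORDER BY appears before GROUP BY; SQL clause order requires GROUP BY first

Fix: Move ORDER BY to the end, after GROUP BY

Corrected query:
SELECT category, AVG(price) AS a FROM products GROUP BY category ORDER BY a

Result:
category    | a         
------------+-----------
Kitchen     | 216.93    
Electronics | 220.75    
Furniture   | 324.763333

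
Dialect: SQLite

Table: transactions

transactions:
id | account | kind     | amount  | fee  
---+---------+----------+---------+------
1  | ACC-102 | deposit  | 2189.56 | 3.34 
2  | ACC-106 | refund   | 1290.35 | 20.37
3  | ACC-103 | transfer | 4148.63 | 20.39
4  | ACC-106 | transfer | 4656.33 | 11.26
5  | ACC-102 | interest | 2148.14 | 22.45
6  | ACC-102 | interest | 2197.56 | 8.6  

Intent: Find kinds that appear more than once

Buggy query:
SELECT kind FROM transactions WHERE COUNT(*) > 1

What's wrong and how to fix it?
Bug: COUNT(*) is an aggregate and cannot be used in WHERE

Fix: GROUP BY kind, then filter groups with HAVING COUNT(*) > 1

Corrected query:
SELECT kind FROM transactions GROUP BY kind HAVING COUNT(*) > 1

Result:
kind    
--------
interest
transfer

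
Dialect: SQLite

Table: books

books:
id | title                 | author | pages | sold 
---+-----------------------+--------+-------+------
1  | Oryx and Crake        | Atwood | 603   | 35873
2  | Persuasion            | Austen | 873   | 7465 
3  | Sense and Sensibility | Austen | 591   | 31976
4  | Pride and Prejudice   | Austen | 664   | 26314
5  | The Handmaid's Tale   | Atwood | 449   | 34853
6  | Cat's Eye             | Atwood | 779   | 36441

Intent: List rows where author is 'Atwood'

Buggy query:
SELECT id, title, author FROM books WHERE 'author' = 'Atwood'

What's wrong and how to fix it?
Bug: Single quotes denote string literals in SQL; the column name is being compared as a constant string

Fix: Remove the quotes around the column name (or use double quotes for an identifier)

Corrected query:
SELECT id, title, author FROM books WHERE author = 'Atwood'

Result:
id | title               | author
---+---------------------+-------
1  | Oryx and Crake      | Atwood
5  | The Handmaid's Tale | Atwood
6  | Cat's Eye           | Atwood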